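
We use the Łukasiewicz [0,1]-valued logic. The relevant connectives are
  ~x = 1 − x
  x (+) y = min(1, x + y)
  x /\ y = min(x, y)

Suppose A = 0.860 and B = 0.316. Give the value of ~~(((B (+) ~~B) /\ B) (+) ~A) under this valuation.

0.456

~B = 1 − 0.316 = 0.684
~~B = 1 − 0.684 = 0.316
B (+) ~~B = min(1, 0.316 + 0.316) = min(1, 0.632) = 0.632
(B (+) ~~B) /\ B = min(0.632, 0.316) = 0.316
~A = 1 − 0.860 = 0.140
((B (+) ~~B) /\ B) (+) ~A = min(1, 0.316 + 0.140) = min(1, 0.456) = 0.456
~(((B (+) ~~B) /\ B) (+) ~A) = 1 − 0.456 = 0.544
~~(((B (+) ~~B) /\ B) (+) ~A) = 1 − 0.544 = 0.456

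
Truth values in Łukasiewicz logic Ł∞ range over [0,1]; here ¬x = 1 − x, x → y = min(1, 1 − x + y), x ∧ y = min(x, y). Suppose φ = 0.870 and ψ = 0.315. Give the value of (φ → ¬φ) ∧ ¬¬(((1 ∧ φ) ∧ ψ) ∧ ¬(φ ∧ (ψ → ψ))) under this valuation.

¬φ = 1 − 0.870 = 0.130
φ → ¬φ = min(1, 1 − 0.870 + 0.130) = min(1, 0.260) = 0.260
1 ∧ φ = min(1.000, 0.870) = 0.870
(1 ∧ φ) ∧ ψ = min(0.870, 0.315) = 0.315
ψ → ψ = min(1, 1 − 0.315 + 0.315) = min(1, 1.000) = 1.000
φ ∧ (ψ → ψ) = min(0.870, 1.000) = 0.870
¬(φ ∧ (ψ → ψ)) = 1 − 0.870 = 0.130
((1 ∧ φ) ∧ ψ) ∧ ¬(φ ∧ (ψ → ψ)) = min(0.315, 0.130) = 0.130
¬(((1 ∧ φ) ∧ ψ) ∧ ¬(φ ∧ (ψ → ψ))) = 1 − 0.130 = 0.870
¬¬(((1 ∧ φ) ∧ ψ) ∧ ¬(φ ∧ (ψ → ψ))) = 1 − 0.870 = 0.130
(φ → ¬φ) ∧ ¬¬(((1 ∧ φ) ∧ ψ) ∧ ¬(φ ∧ (ψ → ψ))) = min(0.260, 0.130) = 0.130

0.130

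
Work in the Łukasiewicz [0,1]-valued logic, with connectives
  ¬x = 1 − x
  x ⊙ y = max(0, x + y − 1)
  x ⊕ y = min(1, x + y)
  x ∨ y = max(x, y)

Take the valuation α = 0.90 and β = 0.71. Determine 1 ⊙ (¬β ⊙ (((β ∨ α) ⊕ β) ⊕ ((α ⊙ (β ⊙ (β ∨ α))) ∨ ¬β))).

0.29

¬β = 1 − 0.71 = 0.29
β ∨ α = max(0.71, 0.90) = 0.90
(β ∨ α) ⊕ β = min(1, 0.90 + 0.71) = min(1, 1.61) = 1.00
β ⊙ (β ∨ α) = max(0, 0.71 + 0.90 − 1) = max(0, 0.61) = 0.61
α ⊙ (β ⊙ (β ∨ α)) = max(0, 0.90 + 0.61 − 1) = max(0, 0.51) = 0.51
(α ⊙ (β ⊙ (β ∨ α))) ∨ ¬β = max(0.51, 0.29) = 0.51
((β ∨ α) ⊕ β) ⊕ ((α ⊙ (β ⊙ (β ∨ α))) ∨ ¬β) = min(1, 1.00 + 0.51) = min(1, 1.51) = 1.00
¬β ⊙ (((β ∨ α) ⊕ β) ⊕ ((α ⊙ (β ⊙ (β ∨ α))) ∨ ¬β)) = max(0, 0.29 + 1.00 − 1) = max(0, 0.29) = 0.29
1 ⊙ (¬β ⊙ (((β ∨ α) ⊕ β) ⊕ ((α ⊙ (β ⊙ (β ∨ α))) ∨ ¬β))) = max(0, 1.00 + 0.29 − 1) = max(0, 0.29) = 0.29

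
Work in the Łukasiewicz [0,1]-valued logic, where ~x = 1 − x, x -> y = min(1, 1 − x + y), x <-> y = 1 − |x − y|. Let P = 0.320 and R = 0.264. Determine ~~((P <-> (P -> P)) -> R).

P -> P = min(1, 1 − 0.320 + 0.320) = min(1, 1.000) = 1.000
P <-> (P -> P) = 1 − |0.320 − 1.000| = 1 − 0.680 = 0.320
(P <-> (P -> P)) -> R = min(1, 1 − 0.320 + 0.264) = min(1, 0.944) = 0.944
~((P <-> (P -> P)) -> R) = 1 − 0.944 = 0.056
~~((P <-> (P -> P)) -> R) = 1 − 0.056 = 0.944

0.944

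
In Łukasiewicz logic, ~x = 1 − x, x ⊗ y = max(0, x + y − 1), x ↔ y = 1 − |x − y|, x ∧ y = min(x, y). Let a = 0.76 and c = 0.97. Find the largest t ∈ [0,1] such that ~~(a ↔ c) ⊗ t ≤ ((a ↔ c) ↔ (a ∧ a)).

a ↔ c = 1 − |0.76 − 0.97| = 1 − 0.21 = 0.79
~(a ↔ c) = 1 − 0.79 = 0.21
~~(a ↔ c) = 1 − 0.21 = 0.79
So the left factor is ~~(a ↔ c) = 0.79.
a ∧ a = min(0.76, 0.76) = 0.76
(a ↔ c) ↔ (a ∧ a) = 1 − |0.79 − 0.76| = 1 − 0.03 = 0.97
So the right-hand bound is (a ↔ c) ↔ (a ∧ a) = 0.97.
The residuum of the Łukasiewicz t-norm gives the supremum: min(1, 1 − 0.79 + 0.97).
1 − 0.79 + 0.97 = 1.18, so t = min(1, 1.18) = 1.00.
Check: 0.79 ⊗ 1.00 = max(0, 0.79) = 0.79 ≤ 0.97.

1.00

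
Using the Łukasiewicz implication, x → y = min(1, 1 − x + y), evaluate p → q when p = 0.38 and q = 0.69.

1.00

p → q = min(1, 1 − 0.38 + 0.69) = min(1, 1.31) = 1.00
For comparison, the Gödel implication (1 if x ≤ y else y) would give 1.00.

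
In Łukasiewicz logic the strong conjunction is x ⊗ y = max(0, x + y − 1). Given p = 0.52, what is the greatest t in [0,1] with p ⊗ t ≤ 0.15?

0.63

The residuum of the Łukasiewicz t-norm gives the supremum: min(1, 1 − 0.52 + 0.15).
1 − 0.52 + 0.15 = 0.63, so t = min(1, 0.63) = 0.63.
Check: 0.52 ⊗ 0.63 = max(0, 0.15) = 0.15 ≤ 0.15.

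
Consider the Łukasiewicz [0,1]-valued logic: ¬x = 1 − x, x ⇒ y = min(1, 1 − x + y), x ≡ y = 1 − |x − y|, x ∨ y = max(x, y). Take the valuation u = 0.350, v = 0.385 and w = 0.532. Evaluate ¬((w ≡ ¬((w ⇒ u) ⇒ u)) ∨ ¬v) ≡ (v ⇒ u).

w ⇒ u = min(1, 1 − 0.532 + 0.350) = min(1, 0.818) = 0.818
(w ⇒ u) ⇒ u = min(1, 1 − 0.818 + 0.350) = min(1, 0.532) = 0.532
¬((w ⇒ u) ⇒ u) = 1 − 0.532 = 0.468
w ≡ ¬((w ⇒ u) ⇒ u) = 1 − |0.532 − 0.468| = 1 − 0.064 = 0.936
¬v = 1 − 0.385 = 0.615
(w ≡ ¬((w ⇒ u) ⇒ u)) ∨ ¬v = max(0.936, 0.615) = 0.936
¬((w ≡ ¬((w ⇒ u) ⇒ u)) ∨ ¬v) = 1 − 0.936 = 0.064
v ⇒ u = min(1, 1 − 0.385 + 0.350) = min(1, 0.965) = 0.965
¬((w ≡ ¬((w ⇒ u) ⇒ u)) ∨ ¬v) ≡ (v ⇒ u) = 1 − |0.064 − 0.965| = 1 − 0.901 = 0.099

0.099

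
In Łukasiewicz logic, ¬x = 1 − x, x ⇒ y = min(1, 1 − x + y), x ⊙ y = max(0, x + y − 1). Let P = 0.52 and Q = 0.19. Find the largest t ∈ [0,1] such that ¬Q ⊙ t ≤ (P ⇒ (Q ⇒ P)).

1.00

¬Q = 1 − 0.19 = 0.81
So the left factor is ¬Q = 0.81.
Q ⇒ P = min(1, 1 − 0.19 + 0.52) = min(1, 1.33) = 1.00
P ⇒ (Q ⇒ P) = min(1, 1 − 0.52 + 1.00) = min(1, 1.48) = 1.00
So the right-hand bound is P ⇒ (Q ⇒ P) = 1.00.
The residuum of the Łukasiewicz t-norm gives the supremum: min(1, 1 − 0.81 + 1.00).
1 − 0.81 + 1.00 = 1.19, so t = min(1, 1.19) = 1.00.
Check: 0.81 ⊙ 1.00 = max(0, 0.81) = 0.81 ≤ 1.00.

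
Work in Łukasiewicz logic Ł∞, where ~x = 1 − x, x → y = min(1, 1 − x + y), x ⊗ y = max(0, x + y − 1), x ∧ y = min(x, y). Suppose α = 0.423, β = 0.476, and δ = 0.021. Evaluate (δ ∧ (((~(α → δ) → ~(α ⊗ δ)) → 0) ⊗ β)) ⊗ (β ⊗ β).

α → δ = min(1, 1 − 0.423 + 0.021) = min(1, 0.598) = 0.598
~(α → δ) = 1 − 0.598 = 0.402
α ⊗ δ = max(0, 0.423 + 0.021 − 1) = max(0, -0.556) = 0.000
~(α ⊗ δ) = 1 − 0.000 = 1.000
~(α → δ) → ~(α ⊗ δ) = min(1, 1 − 0.402 + 1.000) = min(1, 1.598) = 1.000
(~(α → δ) → ~(α ⊗ δ)) → 0 = min(1, 1 − 1.000 + 0.000) = min(1, 0.000) = 0.000
((~(α → δ) → ~(α ⊗ δ)) → 0) ⊗ β = max(0, 0.000 + 0.476 − 1) = max(0, -0.524) = 0.000
δ ∧ (((~(α → δ) → ~(α ⊗ δ)) → 0) ⊗ β) = min(0.021, 0.000) = 0.000
β ⊗ β = max(0, 0.476 + 0.476 − 1) = max(0, -0.048) = 0.000
(δ ∧ (((~(α → δ) → ~(α ⊗ δ)) → 0) ⊗ β)) ⊗ (β ⊗ β) = max(0, 0.000 + 0.000 − 1) = max(0, -1.000) = 0.000

0.000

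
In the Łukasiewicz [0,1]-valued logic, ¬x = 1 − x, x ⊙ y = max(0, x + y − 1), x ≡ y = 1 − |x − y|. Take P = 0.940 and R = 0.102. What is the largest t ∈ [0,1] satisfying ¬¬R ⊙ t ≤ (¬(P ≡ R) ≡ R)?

1.000

¬R = 1 − 0.102 = 0.898
¬¬R = 1 − 0.898 = 0.102
So the left factor is ¬¬R = 0.102.
P ≡ R = 1 − |0.940 − 0.102| = 1 − 0.838 = 0.162
¬(P ≡ R) = 1 − 0.162 = 0.838
¬(P ≡ R) ≡ R = 1 − |0.838 − 0.102| = 1 − 0.736 = 0.264
So the right-hand bound is ¬(P ≡ R) ≡ R = 0.264.
The residuum of the Łukasiewicz t-norm gives the supremum: min(1, 1 − 0.102 + 0.264).
1 − 0.102 + 0.264 = 1.162, so t = min(1, 1.162) = 1.000.
Check: 0.102 ⊙ 1.000 = max(0, 0.102) = 0.102 ≤ 0.264.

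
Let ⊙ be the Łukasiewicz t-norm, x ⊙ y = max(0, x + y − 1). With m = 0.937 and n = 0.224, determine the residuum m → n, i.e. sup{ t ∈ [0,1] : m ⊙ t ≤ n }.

The residuum of the Łukasiewicz t-norm gives the supremum: min(1, 1 − 0.937 + 0.224).
1 − 0.937 + 0.224 = 0.287, so t = min(1, 0.287) = 0.287.
Check: 0.937 ⊙ 0.287 = max(0, 0.224) = 0.224 ≤ 0.224.

0.287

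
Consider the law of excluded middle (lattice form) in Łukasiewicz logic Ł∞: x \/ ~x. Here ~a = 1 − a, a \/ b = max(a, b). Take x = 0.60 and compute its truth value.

0.60

~x = 1 − 0.60 = 0.40
x \/ ~x = max(0.60, 0.40) = 0.60
(The value 0.60 < 1 shows this instance is not satisfied; not a Ł∞-tautology — its value is max(a, 1−a).)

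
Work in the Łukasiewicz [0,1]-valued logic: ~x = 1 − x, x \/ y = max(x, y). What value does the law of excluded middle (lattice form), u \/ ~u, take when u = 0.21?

0.79

~u = 1 − 0.21 = 0.79
u \/ ~u = max(0.21, 0.79) = 0.79
(The value 0.79 < 1 shows this instance is not satisfied; not a Ł∞-tautology — its value is max(a, 1−a).)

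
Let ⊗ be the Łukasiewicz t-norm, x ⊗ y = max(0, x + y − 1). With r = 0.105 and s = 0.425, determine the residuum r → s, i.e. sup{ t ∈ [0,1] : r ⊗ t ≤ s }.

The residuum of the Łukasiewicz t-norm gives the supremum: min(1, 1 − 0.105 + 0.425).
1 − 0.105 + 0.425 = 1.320, so t = min(1, 1.320) = 1.000.
Check: 0.105 ⊗ 1.000 = max(0, 0.105) = 0.105 ≤ 0.425.

1.000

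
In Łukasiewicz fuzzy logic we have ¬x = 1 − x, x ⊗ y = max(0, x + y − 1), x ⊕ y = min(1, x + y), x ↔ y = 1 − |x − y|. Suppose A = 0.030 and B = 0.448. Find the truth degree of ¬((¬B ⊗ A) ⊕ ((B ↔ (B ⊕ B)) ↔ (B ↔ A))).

0.030

¬B = 1 − 0.448 = 0.552
¬B ⊗ A = max(0, 0.552 + 0.030 − 1) = max(0, -0.418) = 0.000
B ⊕ B = min(1, 0.448 + 0.448) = min(1, 0.896) = 0.896
B ↔ (B ⊕ B) = 1 − |0.448 − 0.896| = 1 − 0.448 = 0.552
B ↔ A = 1 − |0.448 − 0.030| = 1 − 0.418 = 0.582
(B ↔ (B ⊕ B)) ↔ (B ↔ A) = 1 − |0.552 − 0.582| = 1 − 0.030 = 0.970
(¬B ⊗ A) ⊕ ((B ↔ (B ⊕ B)) ↔ (B ↔ A)) = min(1, 0.000 + 0.970) = min(1, 0.970) = 0.970
¬((¬B ⊗ A) ⊕ ((B ↔ (B ⊕ B)) ↔ (B ↔ A))) = 1 − 0.970 = 0.030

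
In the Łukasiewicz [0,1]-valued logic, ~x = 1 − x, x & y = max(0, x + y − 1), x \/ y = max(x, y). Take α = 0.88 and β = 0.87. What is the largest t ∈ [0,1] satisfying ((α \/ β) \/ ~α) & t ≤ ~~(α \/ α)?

α \/ β = max(0.88, 0.87) = 0.88
~α = 1 − 0.88 = 0.12
(α \/ β) \/ ~α = max(0.88, 0.12) = 0.88
So the left factor is (α \/ β) \/ ~α = 0.88.
α \/ α = max(0.88, 0.88) = 0.88
~(α \/ α) = 1 − 0.88 = 0.12
~~(α \/ α) = 1 − 0.12 = 0.88
So the right-hand bound is ~~(α \/ α) = 0.88.
The residuum of the Łukasiewicz t-norm gives the supremum: min(1, 1 − 0.88 + 0.88).
1 − 0.88 + 0.88 = 1.00, so t = min(1, 1.00) = 1.00.
Check: 0.88 & 1.00 = max(0, 0.88) = 0.88 ≤ 0.88.

1.00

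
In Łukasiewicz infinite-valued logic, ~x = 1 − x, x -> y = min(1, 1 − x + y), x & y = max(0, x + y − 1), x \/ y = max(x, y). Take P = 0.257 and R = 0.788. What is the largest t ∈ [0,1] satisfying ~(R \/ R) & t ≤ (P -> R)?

1.000

R \/ R = max(0.788, 0.788) = 0.788
~(R \/ R) = 1 − 0.788 = 0.212
So the left factor is ~(R \/ R) = 0.212.
P -> R = min(1, 1 − 0.257 + 0.788) = min(1, 1.531) = 1.000
So the right-hand bound is P -> R = 1.000.
The residuum of the Łukasiewicz t-norm gives the supremum: min(1, 1 − 0.212 + 1.000).
1 − 0.212 + 1.000 = 1.788, so t = min(1, 1.788) = 1.000.
Check: 0.212 & 1.000 = max(0, 0.212) = 0.212 ≤ 1.000.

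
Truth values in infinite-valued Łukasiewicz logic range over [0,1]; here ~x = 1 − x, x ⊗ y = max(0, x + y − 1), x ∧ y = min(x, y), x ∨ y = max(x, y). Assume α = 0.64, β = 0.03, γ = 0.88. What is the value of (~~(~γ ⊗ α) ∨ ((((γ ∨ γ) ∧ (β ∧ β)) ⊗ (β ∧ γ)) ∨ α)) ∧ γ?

0.64

~γ = 1 − 0.88 = 0.12
~γ ⊗ α = max(0, 0.12 + 0.64 − 1) = max(0, -0.24) = 0.00
~(~γ ⊗ α) = 1 − 0.00 = 1.00
~~(~γ ⊗ α) = 1 − 1.00 = 0.00
γ ∨ γ = max(0.88, 0.88) = 0.88
β ∧ β = min(0.03, 0.03) = 0.03
(γ ∨ γ) ∧ (β ∧ β) = min(0.88, 0.03) = 0.03
β ∧ γ = min(0.03, 0.88) = 0.03
((γ ∨ γ) ∧ (β ∧ β)) ⊗ (β ∧ γ) = max(0, 0.03 + 0.03 − 1) = max(0, -0.94) = 0.00
(((γ ∨ γ) ∧ (β ∧ β)) ⊗ (β ∧ γ)) ∨ α = max(0.00, 0.64) = 0.64
~~(~γ ⊗ α) ∨ ((((γ ∨ γ) ∧ (β ∧ β)) ⊗ (β ∧ γ)) ∨ α) = max(0.00, 0.64) = 0.64
(~~(~γ ⊗ α) ∨ ((((γ ∨ γ) ∧ (β ∧ β)) ⊗ (β ∧ γ)) ∨ α)) ∧ γ = min(0.64, 0.88) = 0.64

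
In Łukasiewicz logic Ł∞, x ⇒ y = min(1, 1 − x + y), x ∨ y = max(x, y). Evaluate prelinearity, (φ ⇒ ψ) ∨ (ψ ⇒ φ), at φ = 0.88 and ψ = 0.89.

1.00

φ ⇒ ψ = min(1, 1 − 0.88 + 0.89) = min(1, 1.01) = 1.00
ψ ⇒ φ = min(1, 1 − 0.89 + 0.88) = min(1, 0.99) = 0.99
(φ ⇒ ψ) ∨ (ψ ⇒ φ) = max(1.00, 0.99) = 1.00
(As expected: a Ł∞-tautology — holds in every MV-chain.)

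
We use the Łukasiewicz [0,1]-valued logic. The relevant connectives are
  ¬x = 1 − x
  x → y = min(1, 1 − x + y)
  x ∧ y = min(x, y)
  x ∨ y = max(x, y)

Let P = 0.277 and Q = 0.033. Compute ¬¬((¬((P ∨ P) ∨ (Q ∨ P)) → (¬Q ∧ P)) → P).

0.723

P ∨ P = max(0.277, 0.277) = 0.277
Q ∨ P = max(0.033, 0.277) = 0.277
(P ∨ P) ∨ (Q ∨ P) = max(0.277, 0.277) = 0.277
¬((P ∨ P) ∨ (Q ∨ P)) = 1 − 0.277 = 0.723
¬Q = 1 − 0.033 = 0.967
¬Q ∧ P = min(0.967, 0.277) = 0.277
¬((P ∨ P) ∨ (Q ∨ P)) → (¬Q ∧ P) = min(1, 1 − 0.723 + 0.277) = min(1, 0.554) = 0.554
(¬((P ∨ P) ∨ (Q ∨ P)) → (¬Q ∧ P)) → P = min(1, 1 − 0.554 + 0.277) = min(1, 0.723) = 0.723
¬((¬((P ∨ P) ∨ (Q ∨ P)) → (¬Q ∧ P)) → P) = 1 − 0.723 = 0.277
¬¬((¬((P ∨ P) ∨ (Q ∨ P)) → (¬Q ∧ P)) → P) = 1 − 0.277 = 0.723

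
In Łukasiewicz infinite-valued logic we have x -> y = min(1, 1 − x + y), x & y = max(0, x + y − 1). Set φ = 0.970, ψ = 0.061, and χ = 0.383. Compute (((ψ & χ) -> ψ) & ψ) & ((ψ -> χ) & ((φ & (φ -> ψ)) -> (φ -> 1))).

ψ & χ = max(0, 0.061 + 0.383 − 1) = max(0, -0.556) = 0.000
(ψ & χ) -> ψ = min(1, 1 − 0.000 + 0.061) = min(1, 1.061) = 1.000
((ψ & χ) -> ψ) & ψ = max(0, 1.000 + 0.061 − 1) = max(0, 0.061) = 0.061
ψ -> χ = min(1, 1 − 0.061 + 0.383) = min(1, 1.322) = 1.000
φ -> ψ = min(1, 1 − 0.970 + 0.061) = min(1, 0.091) = 0.091
φ & (φ -> ψ) = max(0, 0.970 + 0.091 − 1) = max(0, 0.061) = 0.061
φ -> 1 = min(1, 1 − 0.970 + 1.000) = min(1, 1.030) = 1.000
(φ & (φ -> ψ)) -> (φ -> 1) = min(1, 1 − 0.061 + 1.000) = min(1, 1.939) = 1.000
(ψ -> χ) & ((φ & (φ -> ψ)) -> (φ -> 1)) = max(0, 1.000 + 1.000 − 1) = max(0, 1.000) = 1.000
(((ψ & χ) -> ψ) & ψ) & ((ψ -> χ) & ((φ & (φ -> ψ)) -> (φ -> 1))) = max(0, 0.061 + 1.000 − 1) = max(0, 0.061) = 0.061

0.061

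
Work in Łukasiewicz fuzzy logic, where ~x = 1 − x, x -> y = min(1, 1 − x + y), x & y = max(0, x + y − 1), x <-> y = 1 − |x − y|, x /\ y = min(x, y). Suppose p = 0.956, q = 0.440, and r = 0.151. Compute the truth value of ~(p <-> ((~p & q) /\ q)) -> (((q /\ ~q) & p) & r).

~p = 1 − 0.956 = 0.044
~p & q = max(0, 0.044 + 0.440 − 1) = max(0, -0.516) = 0.000
(~p & q) /\ q = min(0.000, 0.440) = 0.000
p <-> ((~p & q) /\ q) = 1 − |0.956 − 0.000| = 1 − 0.956 = 0.044
~(p <-> ((~p & q) /\ q)) = 1 − 0.044 = 0.956
~q = 1 − 0.440 = 0.560
q /\ ~q = min(0.440, 0.560) = 0.440
(q /\ ~q) & p = max(0, 0.440 + 0.956 − 1) = max(0, 0.396) = 0.396
((q /\ ~q) & p) & r = max(0, 0.396 + 0.151 − 1) = max(0, -0.453) = 0.000
~(p <-> ((~p & q) /\ q)) -> (((q /\ ~q) & p) & r) = min(1, 1 − 0.956 + 0.000) = min(1, 0.044) = 0.044

0.044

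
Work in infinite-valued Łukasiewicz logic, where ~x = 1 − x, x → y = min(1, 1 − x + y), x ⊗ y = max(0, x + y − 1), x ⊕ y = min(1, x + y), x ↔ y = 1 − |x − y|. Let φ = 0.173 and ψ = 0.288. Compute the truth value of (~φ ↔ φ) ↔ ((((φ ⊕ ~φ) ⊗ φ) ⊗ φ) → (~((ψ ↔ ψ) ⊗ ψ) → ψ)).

~φ = 1 − 0.173 = 0.827
~φ ↔ φ = 1 − |0.827 − 0.173| = 1 − 0.654 = 0.346
φ ⊕ ~φ = min(1, 0.173 + 0.827) = min(1, 1.000) = 1.000
(φ ⊕ ~φ) ⊗ φ = max(0, 1.000 + 0.173 − 1) = max(0, 0.173) = 0.173
((φ ⊕ ~φ) ⊗ φ) ⊗ φ = max(0, 0.173 + 0.173 − 1) = max(0, -0.654) = 0.000
ψ ↔ ψ = 1 − |0.288 − 0.288| = 1 − 0.000 = 1.000
(ψ ↔ ψ) ⊗ ψ = max(0, 1.000 + 0.288 − 1) = max(0, 0.288) = 0.288
~((ψ ↔ ψ) ⊗ ψ) = 1 − 0.288 = 0.712
~((ψ ↔ ψ) ⊗ ψ) → ψ = min(1, 1 − 0.712 + 0.288) = min(1, 0.576) = 0.576
(((φ ⊕ ~φ) ⊗ φ) ⊗ φ) → (~((ψ ↔ ψ) ⊗ ψ) → ψ) = min(1, 1 − 0.000 + 0.576) = min(1, 1.576) = 1.000
(~φ ↔ φ) ↔ ((((φ ⊕ ~φ) ⊗ φ) ⊗ φ) → (~((ψ ↔ ψ) ⊗ ψ) → ψ)) = 1 − |0.346 − 1.000| = 1 − 0.654 = 0.346

0.346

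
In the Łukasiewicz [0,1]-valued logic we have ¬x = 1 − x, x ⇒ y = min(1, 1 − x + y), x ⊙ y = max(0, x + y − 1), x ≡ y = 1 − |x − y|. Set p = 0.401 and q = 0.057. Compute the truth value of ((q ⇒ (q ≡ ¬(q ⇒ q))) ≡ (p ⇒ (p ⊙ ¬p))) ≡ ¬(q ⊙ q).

0.599

q ⇒ q = min(1, 1 − 0.057 + 0.057) = min(1, 1.000) = 1.000
¬(q ⇒ q) = 1 − 1.000 = 0.000
q ≡ ¬(q ⇒ q) = 1 − |0.057 − 0.000| = 1 − 0.057 = 0.943
q ⇒ (q ≡ ¬(q ⇒ q)) = min(1, 1 − 0.057 + 0.943) = min(1, 1.886) = 1.000
¬p = 1 − 0.401 = 0.599
p ⊙ ¬p = max(0, 0.401 + 0.599 − 1) = max(0, 0.000) = 0.000
p ⇒ (p ⊙ ¬p) = min(1, 1 − 0.401 + 0.000) = min(1, 0.599) = 0.599
(q ⇒ (q ≡ ¬(q ⇒ q))) ≡ (p ⇒ (p ⊙ ¬p)) = 1 − |1.000 − 0.599| = 1 − 0.401 = 0.599
q ⊙ q = max(0, 0.057 + 0.057 − 1) = max(0, -0.886) = 0.000
¬(q ⊙ q) = 1 − 0.000 = 1.000
((q ⇒ (q ≡ ¬(q ⇒ q))) ≡ (p ⇒ (p ⊙ ¬p))) ≡ ¬(q ⊙ q) = 1 − |0.599 − 1.000| = 1 − 0.401 = 0.599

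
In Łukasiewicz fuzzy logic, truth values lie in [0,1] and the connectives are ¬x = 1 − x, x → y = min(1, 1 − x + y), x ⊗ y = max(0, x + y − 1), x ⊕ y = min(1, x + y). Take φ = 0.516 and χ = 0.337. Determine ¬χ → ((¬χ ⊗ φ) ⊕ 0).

0.516

¬χ = 1 − 0.337 = 0.663
¬χ ⊗ φ = max(0, 0.663 + 0.516 − 1) = max(0, 0.179) = 0.179
(¬χ ⊗ φ) ⊕ 0 = min(1, 0.179 + 0.000) = min(1, 0.179) = 0.179
¬χ → ((¬χ ⊗ φ) ⊕ 0) = min(1, 1 − 0.663 + 0.179) = min(1, 0.516) = 0.516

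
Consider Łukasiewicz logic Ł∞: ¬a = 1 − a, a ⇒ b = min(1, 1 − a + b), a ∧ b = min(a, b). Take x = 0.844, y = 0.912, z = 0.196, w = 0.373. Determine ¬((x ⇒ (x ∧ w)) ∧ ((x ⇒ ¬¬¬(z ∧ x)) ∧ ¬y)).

0.912

x ∧ w = min(0.844, 0.373) = 0.373
x ⇒ (x ∧ w) = min(1, 1 − 0.844 + 0.373) = min(1, 0.529) = 0.529
z ∧ x = min(0.196, 0.844) = 0.196
¬(z ∧ x) = 1 − 0.196 = 0.804
¬¬(z ∧ x) = 1 − 0.804 = 0.196
¬¬¬(z ∧ x) = 1 − 0.196 = 0.804
x ⇒ ¬¬¬(z ∧ x) = min(1, 1 − 0.844 + 0.804) = min(1, 0.960) = 0.960
¬y = 1 − 0.912 = 0.088
(x ⇒ ¬¬¬(z ∧ x)) ∧ ¬y = min(0.960, 0.088) = 0.088
(x ⇒ (x ∧ w)) ∧ ((x ⇒ ¬¬¬(z ∧ x)) ∧ ¬y) = min(0.529, 0.088) = 0.088
¬((x ⇒ (x ∧ w)) ∧ ((x ⇒ ¬¬¬(z ∧ x)) ∧ ¬y)) = 1 − 0.088 = 0.912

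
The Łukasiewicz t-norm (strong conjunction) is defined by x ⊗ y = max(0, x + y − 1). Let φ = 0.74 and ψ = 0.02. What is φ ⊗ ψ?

0.00

φ ⊗ ψ = max(0, 0.74 + 0.02 − 1) = max(0, -0.24) = 0.00
For comparison, the Gödel (minimum) t-norm min(x, y) would give 0.02.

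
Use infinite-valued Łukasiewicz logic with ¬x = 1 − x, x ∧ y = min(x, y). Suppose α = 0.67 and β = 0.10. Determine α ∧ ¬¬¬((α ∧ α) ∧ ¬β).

α ∧ α = min(0.67, 0.67) = 0.67
¬β = 1 − 0.10 = 0.90
(α ∧ α) ∧ ¬β = min(0.67, 0.90) = 0.67
¬((α ∧ α) ∧ ¬β) = 1 − 0.67 = 0.33
¬¬((α ∧ α) ∧ ¬β) = 1 − 0.33 = 0.67
¬¬¬((α ∧ α) ∧ ¬β) = 1 − 0.67 = 0.33
α ∧ ¬¬¬((α ∧ α) ∧ ¬β) = min(0.67, 0.33) = 0.33

0.33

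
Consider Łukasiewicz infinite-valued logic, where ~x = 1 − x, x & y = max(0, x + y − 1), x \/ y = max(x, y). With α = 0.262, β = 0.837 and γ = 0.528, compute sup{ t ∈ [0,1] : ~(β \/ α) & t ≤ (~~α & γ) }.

β \/ α = max(0.837, 0.262) = 0.837
~(β \/ α) = 1 − 0.837 = 0.163
So the left factor is ~(β \/ α) = 0.163.
~α = 1 − 0.262 = 0.738
~~α = 1 − 0.738 = 0.262
~~α & γ = max(0, 0.262 + 0.528 − 1) = max(0, -0.210) = 0.000
So the right-hand bound is ~~α & γ = 0.000.
The residuum of the Łukasiewicz t-norm gives the supremum: min(1, 1 − 0.163 + 0.000).
1 − 0.163 + 0.000 = 0.837, so t = min(1, 0.837) = 0.837.
Check: 0.163 & 0.837 = max(0, 0.000) = 0.000 ≤ 0.000.

0.837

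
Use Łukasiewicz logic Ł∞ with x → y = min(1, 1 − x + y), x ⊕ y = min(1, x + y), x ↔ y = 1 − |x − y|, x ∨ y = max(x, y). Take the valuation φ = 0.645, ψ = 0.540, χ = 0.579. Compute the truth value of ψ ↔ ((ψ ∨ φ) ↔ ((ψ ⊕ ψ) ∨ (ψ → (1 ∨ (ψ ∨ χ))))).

ψ ∨ φ = max(0.540, 0.645) = 0.645
ψ ⊕ ψ = min(1, 0.540 + 0.540) = min(1, 1.080) = 1.000
ψ ∨ χ = max(0.540, 0.579) = 0.579
1 ∨ (ψ ∨ χ) = max(1.000, 0.579) = 1.000
ψ → (1 ∨ (ψ ∨ χ)) = min(1, 1 − 0.540 + 1.000) = min(1, 1.460) = 1.000
(ψ ⊕ ψ) ∨ (ψ → (1 ∨ (ψ ∨ χ))) = max(1.000, 1.000) = 1.000
(ψ ∨ φ) ↔ ((ψ ⊕ ψ) ∨ (ψ → (1 ∨ (ψ ∨ χ)))) = 1 − |0.645 − 1.000| = 1 − 0.355 = 0.645
ψ ↔ ((ψ ∨ φ) ↔ ((ψ ⊕ ψ) ∨ (ψ → (1 ∨ (ψ ∨ χ))))) = 1 − |0.540 − 0.645| = 1 − 0.105 = 0.895

0.895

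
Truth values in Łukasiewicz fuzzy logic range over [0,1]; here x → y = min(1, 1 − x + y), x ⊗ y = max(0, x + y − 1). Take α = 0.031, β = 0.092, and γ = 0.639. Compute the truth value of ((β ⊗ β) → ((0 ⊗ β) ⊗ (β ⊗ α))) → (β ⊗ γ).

0.000

β ⊗ β = max(0, 0.092 + 0.092 − 1) = max(0, -0.816) = 0.000
0 ⊗ β = max(0, 0.000 + 0.092 − 1) = max(0, -0.908) = 0.000
β ⊗ α = max(0, 0.092 + 0.031 − 1) = max(0, -0.877) = 0.000
(0 ⊗ β) ⊗ (β ⊗ α) = max(0, 0.000 + 0.000 − 1) = max(0, -1.000) = 0.000
(β ⊗ β) → ((0 ⊗ β) ⊗ (β ⊗ α)) = min(1, 1 − 0.000 + 0.000) = min(1, 1.000) = 1.000
β ⊗ γ = max(0, 0.092 + 0.639 − 1) = max(0, -0.269) = 0.000
((β ⊗ β) → ((0 ⊗ β) ⊗ (β ⊗ α))) → (β ⊗ γ) = min(1, 1 − 1.000 + 0.000) = min(1, 0.000) = 0.000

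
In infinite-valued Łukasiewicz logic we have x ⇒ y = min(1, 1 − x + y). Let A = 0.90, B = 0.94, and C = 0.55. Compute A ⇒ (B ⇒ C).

0.71

B ⇒ C = min(1, 1 − 0.94 + 0.55) = min(1, 0.61) = 0.61
A ⇒ (B ⇒ C) = min(1, 1 − 0.90 + 0.61) = min(1, 0.71) = 0.71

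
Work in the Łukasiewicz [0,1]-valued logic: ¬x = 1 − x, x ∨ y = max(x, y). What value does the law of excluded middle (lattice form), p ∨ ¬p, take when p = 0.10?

¬p = 1 − 0.10 = 0.90
p ∨ ¬p = max(0.10, 0.90) = 0.90
(The value 0.90 < 1 shows this instance is not satisfied; not a Ł∞-tautology — its value is max(a, 1−a).)

0.90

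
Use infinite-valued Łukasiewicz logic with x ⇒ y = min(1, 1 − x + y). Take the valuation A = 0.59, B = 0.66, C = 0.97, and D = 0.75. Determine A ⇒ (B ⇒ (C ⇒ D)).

C ⇒ D = min(1, 1 − 0.97 + 0.75) = min(1, 0.78) = 0.78
B ⇒ (C ⇒ D) = min(1, 1 − 0.66 + 0.78) = min(1, 1.12) = 1.00
A ⇒ (B ⇒ (C ⇒ D)) = min(1, 1 − 0.59 + 1.00) = min(1, 1.41) = 1.00

1.00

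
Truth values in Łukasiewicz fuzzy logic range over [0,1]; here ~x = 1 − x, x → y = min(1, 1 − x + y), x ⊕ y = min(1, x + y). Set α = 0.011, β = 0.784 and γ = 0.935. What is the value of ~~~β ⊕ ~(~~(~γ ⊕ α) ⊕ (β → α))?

0.913

~β = 1 − 0.784 = 0.216
~~β = 1 − 0.216 = 0.784
~~~β = 1 − 0.784 = 0.216
~γ = 1 − 0.935 = 0.065
~γ ⊕ α = min(1, 0.065 + 0.011) = min(1, 0.076) = 0.076
~(~γ ⊕ α) = 1 − 0.076 = 0.924
~~(~γ ⊕ α) = 1 − 0.924 = 0.076
β → α = min(1, 1 − 0.784 + 0.011) = min(1, 0.227) = 0.227
~~(~γ ⊕ α) ⊕ (β → α) = min(1, 0.076 + 0.227) = min(1, 0.303) = 0.303
~(~~(~γ ⊕ α) ⊕ (β → α)) = 1 − 0.303 = 0.697
~~~β ⊕ ~(~~(~γ ⊕ α) ⊕ (β → α)) = min(1, 0.216 + 0.697) = min(1, 0.913) = 0.913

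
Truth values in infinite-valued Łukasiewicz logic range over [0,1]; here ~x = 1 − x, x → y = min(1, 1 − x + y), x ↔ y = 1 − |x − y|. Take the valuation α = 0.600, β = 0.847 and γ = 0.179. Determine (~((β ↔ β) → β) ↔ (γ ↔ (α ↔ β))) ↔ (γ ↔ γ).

β ↔ β = 1 − |0.847 − 0.847| = 1 − 0.000 = 1.000
(β ↔ β) → β = min(1, 1 − 1.000 + 0.847) = min(1, 0.847) = 0.847
~((β ↔ β) → β) = 1 − 0.847 = 0.153
α ↔ β = 1 − |0.600 − 0.847| = 1 − 0.247 = 0.753
γ ↔ (α ↔ β) = 1 − |0.179 − 0.753| = 1 − 0.574 = 0.426
~((β ↔ β) → β) ↔ (γ ↔ (α ↔ β)) = 1 − |0.153 − 0.426| = 1 − 0.273 = 0.727
γ ↔ γ = 1 − |0.179 − 0.179| = 1 − 0.000 = 1.000
(~((β ↔ β) → β) ↔ (γ ↔ (α ↔ β))) ↔ (γ ↔ γ) = 1 − |0.727 − 1.000| = 1 − 0.273 = 0.727

0.727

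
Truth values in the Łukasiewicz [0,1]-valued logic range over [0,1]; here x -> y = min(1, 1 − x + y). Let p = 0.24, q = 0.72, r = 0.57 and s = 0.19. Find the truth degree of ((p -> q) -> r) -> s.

0.62

p -> q = min(1, 1 − 0.24 + 0.72) = min(1, 1.48) = 1.00
(p -> q) -> r = min(1, 1 − 1.00 + 0.57) = min(1, 0.57) = 0.57
((p -> q) -> r) -> s = min(1, 1 − 0.57 + 0.19) = min(1, 0.62) = 0.62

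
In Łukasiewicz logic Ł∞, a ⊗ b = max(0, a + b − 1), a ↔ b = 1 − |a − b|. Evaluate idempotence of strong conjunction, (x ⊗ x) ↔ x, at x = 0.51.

0.51

x ⊗ x = max(0, 0.51 + 0.51 − 1) = max(0, 0.02) = 0.02
(x ⊗ x) ↔ x = 1 − |0.02 − 0.51| = 1 − 0.49 = 0.51
(The value 0.51 < 1 shows this instance is not satisfied; fails in Ł∞ since a ⊗ a = max(0, 2a−1) ≠ a in general.)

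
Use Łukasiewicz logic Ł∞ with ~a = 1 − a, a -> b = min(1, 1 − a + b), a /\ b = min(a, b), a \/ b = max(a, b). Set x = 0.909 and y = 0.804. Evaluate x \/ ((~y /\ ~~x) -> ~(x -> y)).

0.909

~y = 1 − 0.804 = 0.196
~x = 1 − 0.909 = 0.091
~~x = 1 − 0.091 = 0.909
~y /\ ~~x = min(0.196, 0.909) = 0.196
x -> y = min(1, 1 − 0.909 + 0.804) = min(1, 0.895) = 0.895
~(x -> y) = 1 − 0.895 = 0.105
(~y /\ ~~x) -> ~(x -> y) = min(1, 1 − 0.196 + 0.105) = min(1, 0.909) = 0.909
x \/ ((~y /\ ~~x) -> ~(x -> y)) = max(0.909, 0.909) = 0.909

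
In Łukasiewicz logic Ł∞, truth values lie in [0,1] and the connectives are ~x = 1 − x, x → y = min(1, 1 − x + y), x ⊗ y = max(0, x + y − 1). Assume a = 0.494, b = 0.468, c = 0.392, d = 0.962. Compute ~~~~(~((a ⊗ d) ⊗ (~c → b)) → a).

0.810

a ⊗ d = max(0, 0.494 + 0.962 − 1) = max(0, 0.456) = 0.456
~c = 1 − 0.392 = 0.608
~c → b = min(1, 1 − 0.608 + 0.468) = min(1, 0.860) = 0.860
(a ⊗ d) ⊗ (~c → b) = max(0, 0.456 + 0.860 − 1) = max(0, 0.316) = 0.316
~((a ⊗ d) ⊗ (~c → b)) = 1 − 0.316 = 0.684
~((a ⊗ d) ⊗ (~c → b)) → a = min(1, 1 − 0.684 + 0.494) = min(1, 0.810) = 0.810
~(~((a ⊗ d) ⊗ (~c → b)) → a) = 1 − 0.810 = 0.190
~~(~((a ⊗ d) ⊗ (~c → b)) → a) = 1 − 0.190 = 0.810
~~~(~((a ⊗ d) ⊗ (~c → b)) → a) = 1 − 0.810 = 0.190
~~~~(~((a ⊗ d) ⊗ (~c → b)) → a) = 1 − 0.190 = 0.810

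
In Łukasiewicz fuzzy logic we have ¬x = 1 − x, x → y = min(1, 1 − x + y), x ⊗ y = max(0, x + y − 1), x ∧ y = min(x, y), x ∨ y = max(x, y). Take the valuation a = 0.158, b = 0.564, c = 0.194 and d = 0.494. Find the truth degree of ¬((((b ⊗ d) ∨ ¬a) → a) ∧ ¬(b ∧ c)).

b ⊗ d = max(0, 0.564 + 0.494 − 1) = max(0, 0.058) = 0.058
¬a = 1 − 0.158 = 0.842
(b ⊗ d) ∨ ¬a = max(0.058, 0.842) = 0.842
((b ⊗ d) ∨ ¬a) → a = min(1, 1 − 0.842 + 0.158) = min(1, 0.316) = 0.316
b ∧ c = min(0.564, 0.194) = 0.194
¬(b ∧ c) = 1 − 0.194 = 0.806
(((b ⊗ d) ∨ ¬a) → a) ∧ ¬(b ∧ c) = min(0.316, 0.806) = 0.316
¬((((b ⊗ d) ∨ ¬a) → a) ∧ ¬(b ∧ c)) = 1 − 0.316 = 0.684

0.684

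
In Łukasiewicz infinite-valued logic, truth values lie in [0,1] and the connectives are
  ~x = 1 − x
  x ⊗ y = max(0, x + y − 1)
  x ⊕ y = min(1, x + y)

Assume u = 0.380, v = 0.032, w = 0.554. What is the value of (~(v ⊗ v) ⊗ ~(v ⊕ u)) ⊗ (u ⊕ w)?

v ⊗ v = max(0, 0.032 + 0.032 − 1) = max(0, -0.936) = 0.000
~(v ⊗ v) = 1 − 0.000 = 1.000
v ⊕ u = min(1, 0.032 + 0.380) = min(1, 0.412) = 0.412
~(v ⊕ u) = 1 − 0.412 = 0.588
~(v ⊗ v) ⊗ ~(v ⊕ u) = max(0, 1.000 + 0.588 − 1) = max(0, 0.588) = 0.588
u ⊕ w = min(1, 0.380 + 0.554) = min(1, 0.934) = 0.934
(~(v ⊗ v) ⊗ ~(v ⊕ u)) ⊗ (u ⊕ w) = max(0, 0.588 + 0.934 − 1) = max(0, 0.522) = 0.522

0.522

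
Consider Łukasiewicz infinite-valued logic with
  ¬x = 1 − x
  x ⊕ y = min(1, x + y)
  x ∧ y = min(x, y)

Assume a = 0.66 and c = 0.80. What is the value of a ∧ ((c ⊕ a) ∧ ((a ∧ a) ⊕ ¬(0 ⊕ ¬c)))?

0.66

c ⊕ a = min(1, 0.80 + 0.66) = min(1, 1.46) = 1.00
a ∧ a = min(0.66, 0.66) = 0.66
¬c = 1 − 0.80 = 0.20
0 ⊕ ¬c = min(1, 0.00 + 0.20) = min(1, 0.20) = 0.20
¬(0 ⊕ ¬c) = 1 − 0.20 = 0.80
(a ∧ a) ⊕ ¬(0 ⊕ ¬c) = min(1, 0.66 + 0.80) = min(1, 1.46) = 1.00
(c ⊕ a) ∧ ((a ∧ a) ⊕ ¬(0 ⊕ ¬c)) = min(1.00, 1.00) = 1.00
a ∧ ((c ⊕ a) ∧ ((a ∧ a) ⊕ ¬(0 ⊕ ¬c))) = min(0.66, 1.00) = 0.66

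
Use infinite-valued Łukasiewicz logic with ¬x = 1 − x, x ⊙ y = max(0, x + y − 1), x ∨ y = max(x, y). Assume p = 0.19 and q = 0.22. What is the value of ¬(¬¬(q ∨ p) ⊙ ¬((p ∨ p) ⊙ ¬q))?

0.78

q ∨ p = max(0.22, 0.19) = 0.22
¬(q ∨ p) = 1 − 0.22 = 0.78
¬¬(q ∨ p) = 1 − 0.78 = 0.22
p ∨ p = max(0.19, 0.19) = 0.19
¬q = 1 − 0.22 = 0.78
(p ∨ p) ⊙ ¬q = max(0, 0.19 + 0.78 − 1) = max(0, -0.03) = 0.00
¬((p ∨ p) ⊙ ¬q) = 1 − 0.00 = 1.00
¬¬(q ∨ p) ⊙ ¬((p ∨ p) ⊙ ¬q) = max(0, 0.22 + 1.00 − 1) = max(0, 0.22) = 0.22
¬(¬¬(q ∨ p) ⊙ ¬((p ∨ p) ⊙ ¬q)) = 1 − 0.22 = 0.78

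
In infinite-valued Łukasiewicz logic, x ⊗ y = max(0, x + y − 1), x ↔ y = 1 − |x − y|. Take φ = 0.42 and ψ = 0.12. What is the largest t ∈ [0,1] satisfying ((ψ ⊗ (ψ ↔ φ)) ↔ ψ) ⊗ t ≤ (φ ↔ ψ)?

ψ ↔ φ = 1 − |0.12 − 0.42| = 1 − 0.30 = 0.70
ψ ⊗ (ψ ↔ φ) = max(0, 0.12 + 0.70 − 1) = max(0, -0.18) = 0.00
(ψ ⊗ (ψ ↔ φ)) ↔ ψ = 1 − |0.00 − 0.12| = 1 − 0.12 = 0.88
So the left factor is (ψ ⊗ (ψ ↔ φ)) ↔ ψ = 0.88.
φ ↔ ψ = 1 − |0.42 − 0.12| = 1 − 0.30 = 0.70
So the right-hand bound is φ ↔ ψ = 0.70.
The residuum of the Łukasiewicz t-norm gives the supremum: min(1, 1 − 0.88 + 0.70).
1 − 0.88 + 0.70 = 0.82, so t = min(1, 0.82) = 0.82.
Check: 0.88 ⊗ 0.82 = max(0, 0.70) = 0.70 ≤ 0.70.

0.82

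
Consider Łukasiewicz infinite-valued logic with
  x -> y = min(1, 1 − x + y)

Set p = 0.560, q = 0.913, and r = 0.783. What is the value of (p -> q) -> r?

0.783

p -> q = min(1, 1 − 0.560 + 0.913) = min(1, 1.353) = 1.000
(p -> q) -> r = min(1, 1 − 1.000 + 0.783) = min(1, 0.783) = 0.783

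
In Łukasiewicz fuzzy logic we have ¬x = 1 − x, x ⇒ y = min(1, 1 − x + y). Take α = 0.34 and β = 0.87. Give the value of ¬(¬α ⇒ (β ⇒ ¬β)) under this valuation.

0.40

¬α = 1 − 0.34 = 0.66
¬β = 1 − 0.87 = 0.13
β ⇒ ¬β = min(1, 1 − 0.87 + 0.13) = min(1, 0.26) = 0.26
¬α ⇒ (β ⇒ ¬β) = min(1, 1 − 0.66 + 0.26) = min(1, 0.60) = 0.60
¬(¬α ⇒ (β ⇒ ¬β)) = 1 − 0.60 = 0.40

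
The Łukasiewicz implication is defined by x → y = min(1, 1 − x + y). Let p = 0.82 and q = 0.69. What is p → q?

p → q = min(1, 1 − 0.82 + 0.69) = min(1, 0.87) = 0.87
For comparison, the Gödel implication (1 if x ≤ y else y) would give 0.69.

0.87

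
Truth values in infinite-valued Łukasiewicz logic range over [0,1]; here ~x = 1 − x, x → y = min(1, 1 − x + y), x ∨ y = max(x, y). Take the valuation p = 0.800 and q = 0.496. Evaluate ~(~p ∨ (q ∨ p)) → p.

1.000

~p = 1 − 0.800 = 0.200
q ∨ p = max(0.496, 0.800) = 0.800
~p ∨ (q ∨ p) = max(0.200, 0.800) = 0.800
~(~p ∨ (q ∨ p)) = 1 − 0.800 = 0.200
~(~p ∨ (q ∨ p)) → p = min(1, 1 − 0.200 + 0.800) = min(1, 1.600) = 1.000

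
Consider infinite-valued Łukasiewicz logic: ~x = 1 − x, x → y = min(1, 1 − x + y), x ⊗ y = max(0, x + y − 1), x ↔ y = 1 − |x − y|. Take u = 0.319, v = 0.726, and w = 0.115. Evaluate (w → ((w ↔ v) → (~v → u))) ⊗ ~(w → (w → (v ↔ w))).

0.000

w ↔ v = 1 − |0.115 − 0.726| = 1 − 0.611 = 0.389
~v = 1 − 0.726 = 0.274
~v → u = min(1, 1 − 0.274 + 0.319) = min(1, 1.045) = 1.000
(w ↔ v) → (~v → u) = min(1, 1 − 0.389 + 1.000) = min(1, 1.611) = 1.000
w → ((w ↔ v) → (~v → u)) = min(1, 1 − 0.115 + 1.000) = min(1, 1.885) = 1.000
v ↔ w = 1 − |0.726 − 0.115| = 1 − 0.611 = 0.389
w → (v ↔ w) = min(1, 1 − 0.115 + 0.389) = min(1, 1.274) = 1.000
w → (w → (v ↔ w)) = min(1, 1 − 0.115 + 1.000) = min(1, 1.885) = 1.000
~(w → (w → (v ↔ w))) = 1 − 1.000 = 0.000
(w → ((w ↔ v) → (~v → u))) ⊗ ~(w → (w → (v ↔ w))) = max(0, 1.000 + 0.000 − 1) = max(0, 0.000) = 0.000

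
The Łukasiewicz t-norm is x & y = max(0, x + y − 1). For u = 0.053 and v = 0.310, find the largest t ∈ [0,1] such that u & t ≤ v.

1.000

The residuum of the Łukasiewicz t-norm gives the supremum: min(1, 1 − 0.053 + 0.310).
1 − 0.053 + 0.310 = 1.257, so t = min(1, 1.257) = 1.000.
Check: 0.053 & 1.000 = max(0, 0.053) = 0.053 ≤ 0.310.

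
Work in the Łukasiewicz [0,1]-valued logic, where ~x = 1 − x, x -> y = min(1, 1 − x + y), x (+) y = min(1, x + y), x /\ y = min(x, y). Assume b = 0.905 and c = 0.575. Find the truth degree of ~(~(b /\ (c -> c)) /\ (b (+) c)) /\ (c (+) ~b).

0.670

c -> c = min(1, 1 − 0.575 + 0.575) = min(1, 1.000) = 1.000
b /\ (c -> c) = min(0.905, 1.000) = 0.905
~(b /\ (c -> c)) = 1 − 0.905 = 0.095
b (+) c = min(1, 0.905 + 0.575) = min(1, 1.480) = 1.000
~(b /\ (c -> c)) /\ (b (+) c) = min(0.095, 1.000) = 0.095
~(~(b /\ (c -> c)) /\ (b (+) c)) = 1 − 0.095 = 0.905
~b = 1 − 0.905 = 0.095
c (+) ~b = min(1, 0.575 + 0.095) = min(1, 0.670) = 0.670
~(~(b /\ (c -> c)) /\ (b (+) c)) /\ (c (+) ~b) = min(0.905, 0.670) = 0.670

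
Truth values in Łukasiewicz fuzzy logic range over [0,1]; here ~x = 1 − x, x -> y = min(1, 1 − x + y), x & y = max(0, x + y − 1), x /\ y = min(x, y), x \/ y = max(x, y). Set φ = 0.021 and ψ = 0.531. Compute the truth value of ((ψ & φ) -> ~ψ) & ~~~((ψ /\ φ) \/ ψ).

0.469

ψ & φ = max(0, 0.531 + 0.021 − 1) = max(0, -0.448) = 0.000
~ψ = 1 − 0.531 = 0.469
(ψ & φ) -> ~ψ = min(1, 1 − 0.000 + 0.469) = min(1, 1.469) = 1.000
ψ /\ φ = min(0.531, 0.021) = 0.021
(ψ /\ φ) \/ ψ = max(0.021, 0.531) = 0.531
~((ψ /\ φ) \/ ψ) = 1 − 0.531 = 0.469
~~((ψ /\ φ) \/ ψ) = 1 − 0.469 = 0.531
~~~((ψ /\ φ) \/ ψ) = 1 − 0.531 = 0.469
((ψ & φ) -> ~ψ) & ~~~((ψ /\ φ) \/ ψ) = max(0, 1.000 + 0.469 − 1) = max(0, 0.469) = 0.469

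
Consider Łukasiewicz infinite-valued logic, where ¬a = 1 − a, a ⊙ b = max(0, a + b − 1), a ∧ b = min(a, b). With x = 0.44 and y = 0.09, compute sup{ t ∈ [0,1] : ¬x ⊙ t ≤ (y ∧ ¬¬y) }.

¬x = 1 − 0.44 = 0.56
So the left factor is ¬x = 0.56.
¬y = 1 − 0.09 = 0.91
¬¬y = 1 − 0.91 = 0.09
y ∧ ¬¬y = min(0.09, 0.09) = 0.09
So the right-hand bound is y ∧ ¬¬y = 0.09.
The residuum of the Łukasiewicz t-norm gives the supremum: min(1, 1 − 0.56 + 0.09).
1 − 0.56 + 0.09 = 0.53, so t = min(1, 0.53) = 0.53.
Check: 0.56 ⊙ 0.53 = max(0, 0.09) = 0.09 ≤ 0.09.

0.53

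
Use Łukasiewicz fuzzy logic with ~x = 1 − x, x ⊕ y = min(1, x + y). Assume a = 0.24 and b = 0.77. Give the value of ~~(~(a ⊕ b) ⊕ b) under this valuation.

0.77

a ⊕ b = min(1, 0.24 + 0.77) = min(1, 1.01) = 1.00
~(a ⊕ b) = 1 − 1.00 = 0.00
~(a ⊕ b) ⊕ b = min(1, 0.00 + 0.77) = min(1, 0.77) = 0.77
~(~(a ⊕ b) ⊕ b) = 1 − 0.77 = 0.23
~~(~(a ⊕ b) ⊕ b) = 1 − 0.23 = 0.77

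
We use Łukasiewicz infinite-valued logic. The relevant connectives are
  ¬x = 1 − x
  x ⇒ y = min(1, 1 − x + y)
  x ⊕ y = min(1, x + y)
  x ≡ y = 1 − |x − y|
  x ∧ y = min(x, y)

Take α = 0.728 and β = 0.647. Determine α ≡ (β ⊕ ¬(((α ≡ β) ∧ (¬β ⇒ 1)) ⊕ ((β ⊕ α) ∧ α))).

α ≡ β = 1 − |0.728 − 0.647| = 1 − 0.081 = 0.919
¬β = 1 − 0.647 = 0.353
¬β ⇒ 1 = min(1, 1 − 0.353 + 1.000) = min(1, 1.647) = 1.000
(α ≡ β) ∧ (¬β ⇒ 1) = min(0.919, 1.000) = 0.919
β ⊕ α = min(1, 0.647 + 0.728) = min(1, 1.375) = 1.000
(β ⊕ α) ∧ α = min(1.000, 0.728) = 0.728
((α ≡ β) ∧ (¬β ⇒ 1)) ⊕ ((β ⊕ α) ∧ α) = min(1, 0.919 + 0.728) = min(1, 1.647) = 1.000
¬(((α ≡ β) ∧ (¬β ⇒ 1)) ⊕ ((β ⊕ α) ∧ α)) = 1 − 1.000 = 0.000
β ⊕ ¬(((α ≡ β) ∧ (¬β ⇒ 1)) ⊕ ((β ⊕ α) ∧ α)) = min(1, 0.647 + 0.000) = min(1, 0.647) = 0.647
α ≡ (β ⊕ ¬(((α ≡ β) ∧ (¬β ⇒ 1)) ⊕ ((β ⊕ α) ∧ α))) = 1 − |0.728 − 0.647| = 1 − 0.081 = 0.919

0.919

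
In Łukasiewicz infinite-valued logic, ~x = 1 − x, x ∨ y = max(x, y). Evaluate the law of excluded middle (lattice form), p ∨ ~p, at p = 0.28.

~p = 1 − 0.28 = 0.72
p ∨ ~p = max(0.28, 0.72) = 0.72
(The value 0.72 < 1 shows this instance is not satisfied; not a Ł∞-tautology — its value is max(a, 1−a).)

0.72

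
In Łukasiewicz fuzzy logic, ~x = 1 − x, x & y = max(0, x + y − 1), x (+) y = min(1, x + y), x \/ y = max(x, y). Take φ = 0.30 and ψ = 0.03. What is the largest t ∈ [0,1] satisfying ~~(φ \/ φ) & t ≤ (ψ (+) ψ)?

φ \/ φ = max(0.30, 0.30) = 0.30
~(φ \/ φ) = 1 − 0.30 = 0.70
~~(φ \/ φ) = 1 − 0.70 = 0.30
So the left factor is ~~(φ \/ φ) = 0.30.
ψ (+) ψ = min(1, 0.03 + 0.03) = min(1, 0.06) = 0.06
So the right-hand bound is ψ (+) ψ = 0.06.
The residuum of the Łukasiewicz t-norm gives the supremum: min(1, 1 − 0.30 + 0.06).
1 − 0.30 + 0.06 = 0.76, so t = min(1, 0.76) = 0.76.
Check: 0.30 & 0.76 = max(0, 0.06) = 0.06 ≤ 0.06.

0.76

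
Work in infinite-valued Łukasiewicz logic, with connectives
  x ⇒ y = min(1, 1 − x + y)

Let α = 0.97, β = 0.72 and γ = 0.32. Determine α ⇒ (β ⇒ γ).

β ⇒ γ = min(1, 1 − 0.72 + 0.32) = min(1, 0.60) = 0.60
α ⇒ (β ⇒ γ) = min(1, 1 − 0.97 + 0.60) = min(1, 0.63) = 0.63

0.63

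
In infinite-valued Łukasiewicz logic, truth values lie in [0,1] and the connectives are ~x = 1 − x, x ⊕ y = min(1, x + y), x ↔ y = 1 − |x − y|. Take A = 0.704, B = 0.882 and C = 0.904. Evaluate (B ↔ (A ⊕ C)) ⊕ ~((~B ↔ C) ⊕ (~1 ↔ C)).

1.000

A ⊕ C = min(1, 0.704 + 0.904) = min(1, 1.608) = 1.000
B ↔ (A ⊕ C) = 1 − |0.882 − 1.000| = 1 − 0.118 = 0.882
~B = 1 − 0.882 = 0.118
~B ↔ C = 1 − |0.118 − 0.904| = 1 − 0.786 = 0.214
~1 = 1 − 1.000 = 0.000
~1 ↔ C = 1 − |0.000 − 0.904| = 1 − 0.904 = 0.096
(~B ↔ C) ⊕ (~1 ↔ C) = min(1, 0.214 + 0.096) = min(1, 0.310) = 0.310
~((~B ↔ C) ⊕ (~1 ↔ C)) = 1 − 0.310 = 0.690
(B ↔ (A ⊕ C)) ⊕ ~((~B ↔ C) ⊕ (~1 ↔ C)) = min(1, 0.882 + 0.690) = min(1, 1.572) = 1.000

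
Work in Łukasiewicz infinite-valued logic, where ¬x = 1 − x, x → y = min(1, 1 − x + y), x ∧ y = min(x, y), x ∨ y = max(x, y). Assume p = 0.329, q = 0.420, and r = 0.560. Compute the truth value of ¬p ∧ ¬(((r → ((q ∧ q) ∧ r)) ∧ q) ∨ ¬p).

0.329

¬p = 1 − 0.329 = 0.671
q ∧ q = min(0.420, 0.420) = 0.420
(q ∧ q) ∧ r = min(0.420, 0.560) = 0.420
r → ((q ∧ q) ∧ r) = min(1, 1 − 0.560 + 0.420) = min(1, 0.860) = 0.860
(r → ((q ∧ q) ∧ r)) ∧ q = min(0.860, 0.420) = 0.420
((r → ((q ∧ q) ∧ r)) ∧ q) ∨ ¬p = max(0.420, 0.671) = 0.671
¬(((r → ((q ∧ q) ∧ r)) ∧ q) ∨ ¬p) = 1 − 0.671 = 0.329
¬p ∧ ¬(((r → ((q ∧ q) ∧ r)) ∧ q) ∨ ¬p) = min(0.671, 0.329) = 0.329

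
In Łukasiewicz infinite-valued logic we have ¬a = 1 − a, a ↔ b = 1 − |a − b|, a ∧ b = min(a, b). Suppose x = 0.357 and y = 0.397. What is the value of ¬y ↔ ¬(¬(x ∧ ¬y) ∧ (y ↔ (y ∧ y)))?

0.754

¬y = 1 − 0.397 = 0.603
x ∧ ¬y = min(0.357, 0.603) = 0.357
¬(x ∧ ¬y) = 1 − 0.357 = 0.643
y ∧ y = min(0.397, 0.397) = 0.397
y ↔ (y ∧ y) = 1 − |0.397 − 0.397| = 1 − 0.000 = 1.000
¬(x ∧ ¬y) ∧ (y ↔ (y ∧ y)) = min(0.643, 1.000) = 0.643
¬(¬(x ∧ ¬y) ∧ (y ↔ (y ∧ y))) = 1 − 0.643 = 0.357
¬y ↔ ¬(¬(x ∧ ¬y) ∧ (y ↔ (y ∧ y))) = 1 − |0.603 − 0.357| = 1 − 0.246 = 0.754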